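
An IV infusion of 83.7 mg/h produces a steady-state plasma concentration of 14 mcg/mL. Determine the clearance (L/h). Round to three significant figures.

5.98 L/h

At steady state, infusion rate = CL × Css, so CL = rate / Css.
CL = 83.7 / 14 = 5.979 L/h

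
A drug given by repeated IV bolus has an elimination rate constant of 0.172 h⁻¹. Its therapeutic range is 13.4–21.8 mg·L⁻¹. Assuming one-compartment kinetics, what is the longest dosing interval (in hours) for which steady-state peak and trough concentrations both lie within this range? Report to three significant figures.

2.83 h

Between IV bolus doses, concentration decays as C = C₀·e^(−kτ), so C_peak/C_trough = e^(kτ).
τ_max = ln(C_peak/C_trough) / k = ln(21.8/13.4) / 0.1720 = 0.4867 / 0.1720 = 2.830 h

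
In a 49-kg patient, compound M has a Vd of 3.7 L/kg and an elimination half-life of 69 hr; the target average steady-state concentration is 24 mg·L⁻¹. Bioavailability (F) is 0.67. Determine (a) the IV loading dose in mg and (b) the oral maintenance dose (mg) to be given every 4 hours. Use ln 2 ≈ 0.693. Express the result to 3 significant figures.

(a) 4350 mg; (b) 261 mg

Vd(total) = 49 kg × 3.7 L/kg = 181.3 L
LD = Vd × C = 181.3 × 24 = 4351 mg
CL = 0.693 × Vd / t½ = 0.693 × 181.3 / 69 = 1.821 L/h
D = CL × Css × τ / F = 1.821 × 24 × 4 / 0.67 = 260.9 mg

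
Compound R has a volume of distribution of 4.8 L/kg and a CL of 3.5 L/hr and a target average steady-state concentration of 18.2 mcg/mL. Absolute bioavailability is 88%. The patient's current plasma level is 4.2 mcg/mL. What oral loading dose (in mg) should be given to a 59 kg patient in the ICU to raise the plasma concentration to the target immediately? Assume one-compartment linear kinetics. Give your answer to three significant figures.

Vd = 4.8 L/kg × 59 kg = 283.2 L
Concentration deficit ΔC = 18.2 − 4.2 = 14.00 mg/L
LD = Vd × ΔC / F = 283.2 × 14.00 / 0.88 = 4505 mg

4510 mg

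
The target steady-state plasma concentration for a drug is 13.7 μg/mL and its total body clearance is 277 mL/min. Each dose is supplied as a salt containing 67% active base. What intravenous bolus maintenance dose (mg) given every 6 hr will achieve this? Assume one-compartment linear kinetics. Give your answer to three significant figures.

Convert clearance: 277 mL/min × 60 min/h ÷ 1000 mL/L = 16.62 L/h
At steady state, dose per interval replaces the amount cleared in that interval: S·D/τ = CL·Css.
D = CL × Css × τ / S = 16.62 × 13.7 × 6 / 0.67 = 2039 mg

2040 mg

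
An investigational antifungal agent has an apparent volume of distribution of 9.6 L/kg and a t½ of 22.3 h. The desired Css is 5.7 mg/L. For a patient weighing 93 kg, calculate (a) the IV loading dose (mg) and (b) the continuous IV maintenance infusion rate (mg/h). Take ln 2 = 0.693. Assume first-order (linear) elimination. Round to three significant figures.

(a) 5090 mg; (b) 158 mg/h

Total Vd = 9.6 × 93 = 892.8 L
LD = Vd × C = 892.8 × 5.7 = 5089 mg
CL = 0.693 × Vd / t½ = 0.693 × 892.8 / 22.3 = 27.74 L/h
Infusion rate = CL × Css = 27.74 × 5.7 = 158.1 mg/h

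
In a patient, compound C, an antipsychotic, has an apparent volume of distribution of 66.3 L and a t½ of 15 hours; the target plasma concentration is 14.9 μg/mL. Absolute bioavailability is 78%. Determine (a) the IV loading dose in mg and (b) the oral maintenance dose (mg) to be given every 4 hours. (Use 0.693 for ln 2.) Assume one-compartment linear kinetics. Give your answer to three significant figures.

(a) 988 mg; (b) 234 mg

LD = Vd × C = 66.30 × 14.9 = 987.9 mg
CL = 0.693 × Vd / t½ = 0.693 × 66.30 / 15 = 3.063 L/h
D = CL × Css × τ / F = 3.063 × 14.9 × 4 / 0.78 = 234.0 mg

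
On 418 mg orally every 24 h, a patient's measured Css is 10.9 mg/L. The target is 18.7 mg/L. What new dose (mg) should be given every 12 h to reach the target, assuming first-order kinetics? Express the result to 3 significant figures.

359 mg

With linear kinetics, Css is proportional to dose rate (D/τ) at fixed clearance.
D₂ = D₁ × (Css,target / Css,current) × (τ₂/τ₁) = 418 × (18.7/10.9) × (12/24) = 358.6 mg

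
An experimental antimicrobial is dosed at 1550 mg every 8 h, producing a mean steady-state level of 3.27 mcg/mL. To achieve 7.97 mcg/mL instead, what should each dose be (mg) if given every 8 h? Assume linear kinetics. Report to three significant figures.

3780 mg

For first-order elimination, Css ∝ F·D/(CL·τ); F and CL are unchanged, so Css ∝ D/τ.
D₂ = D₁ × (Css,target / Css,current) = 1550 × 7.97/3.27 = 3778 mg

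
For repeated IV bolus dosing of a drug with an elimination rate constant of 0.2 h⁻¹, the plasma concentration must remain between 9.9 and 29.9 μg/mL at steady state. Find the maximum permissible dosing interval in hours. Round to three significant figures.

5.53 h

Between IV bolus doses, concentration decays as C = C₀·e^(−kτ), so C_peak/C_trough = e^(kτ).
τ_max = ln(C_peak/C_trough) / k = ln(29.9/9.9) / 0.2000 = 1.105 / 0.2000 = 5.525 h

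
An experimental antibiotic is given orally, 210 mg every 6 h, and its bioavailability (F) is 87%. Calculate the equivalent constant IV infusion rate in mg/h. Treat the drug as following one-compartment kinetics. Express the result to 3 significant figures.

30.5 mg/h

Equivalent systemic input: infusion rate = F·D/τ.
Rate = 0.87 × 210 / 6 = 30.45 mg/h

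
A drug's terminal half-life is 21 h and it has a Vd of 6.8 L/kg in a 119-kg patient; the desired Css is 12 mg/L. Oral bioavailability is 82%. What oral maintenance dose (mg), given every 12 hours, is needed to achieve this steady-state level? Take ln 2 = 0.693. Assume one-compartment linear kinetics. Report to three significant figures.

Total Vd = 6.8 × 119 = 809.2 L
CL = 0.693 × Vd / t½ = 0.693 × 809.2 / 21 = 26.70 L/h
D = CL × Css × τ / F = 26.70 × 12 × 12 / 0.82 = 4689 mg

4690 mg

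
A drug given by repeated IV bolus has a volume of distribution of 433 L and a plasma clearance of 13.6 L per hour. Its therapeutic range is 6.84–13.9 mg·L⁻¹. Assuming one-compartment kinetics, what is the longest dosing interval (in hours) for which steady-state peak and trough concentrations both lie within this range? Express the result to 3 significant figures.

k = CL / Vd = 13.60 / 433.0 = 0.03141 h⁻¹
Between IV bolus doses, concentration decays as C = C₀·e^(−kτ), so C_peak/C_trough = e^(kτ).
τ_max = ln(C_peak/C_trough) / k = ln(13.9/6.84) / 0.03141 = 0.7091 / 0.03141 = 22.58 h

22.6 h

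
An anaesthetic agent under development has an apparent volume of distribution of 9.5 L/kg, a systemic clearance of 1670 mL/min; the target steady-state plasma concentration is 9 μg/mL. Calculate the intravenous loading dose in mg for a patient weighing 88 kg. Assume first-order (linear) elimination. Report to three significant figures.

7520 mg

Vd = 9.5 L/kg × 88 kg = 836.0 L
The loading dose fills Vd to the target concentration.
LD = Vd × C = 836.0 × 9.000 = 7524 mg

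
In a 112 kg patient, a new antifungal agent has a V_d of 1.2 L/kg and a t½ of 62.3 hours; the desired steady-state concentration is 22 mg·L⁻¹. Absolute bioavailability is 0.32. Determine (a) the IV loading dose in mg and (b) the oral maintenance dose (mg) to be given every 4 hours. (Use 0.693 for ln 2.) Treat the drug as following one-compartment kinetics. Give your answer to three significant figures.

(a) 2960 mg; (b) 411 mg

Total Vd = 1.2 × 112 = 134.4 L
LD = Vd × C = 134.4 × 22 = 2957 mg
CL = 0.693 × Vd / t½ = 0.693 × 134.4 / 62.3 = 1.495 L/h
D = CL × Css × τ / F = 1.495 × 22 × 4 / 0.32 = 411.1 mg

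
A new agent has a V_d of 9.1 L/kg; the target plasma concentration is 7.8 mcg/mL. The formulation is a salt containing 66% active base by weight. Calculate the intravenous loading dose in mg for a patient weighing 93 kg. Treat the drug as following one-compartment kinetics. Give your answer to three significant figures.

10000 mg

Vd = 9.1 L/kg × 93 kg = 846.3 L
LD = Vd × C / S = 846.3 × 7.800 / 0.66 = 10000 mg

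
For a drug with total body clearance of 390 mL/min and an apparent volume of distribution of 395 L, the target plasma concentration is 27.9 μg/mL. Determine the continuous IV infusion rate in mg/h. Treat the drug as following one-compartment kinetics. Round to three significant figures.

CL = 390 mL/min × 60/1000 = 23.40 L/h
Infusion rate = CL · Css = 23.40 L/h × 27.9 mg/L = 652.9 mg/h

653 mg/h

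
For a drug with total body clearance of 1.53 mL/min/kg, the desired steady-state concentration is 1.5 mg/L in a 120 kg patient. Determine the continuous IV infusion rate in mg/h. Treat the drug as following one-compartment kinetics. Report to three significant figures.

16.5 mg/h

CL = 1.53 mL/min/kg × 120 kg = 183.6 mL/min = 183.6 × 60/1000 = 11.02 L/h
R₀ = 11.02 × 1.5 = 16.53 mg/h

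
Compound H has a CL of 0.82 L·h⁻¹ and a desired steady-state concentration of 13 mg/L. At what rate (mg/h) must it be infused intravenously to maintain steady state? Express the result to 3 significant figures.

R₀ = 0.8200 × 13 = 10.66 mg/h

10.7 mg/h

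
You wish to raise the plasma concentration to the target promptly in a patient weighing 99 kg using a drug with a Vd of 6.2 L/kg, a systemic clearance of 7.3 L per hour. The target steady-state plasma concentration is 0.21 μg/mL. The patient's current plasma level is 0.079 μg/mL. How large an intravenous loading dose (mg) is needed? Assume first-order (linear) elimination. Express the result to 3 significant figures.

Vd(total) = 99 kg × 6.2 L/kg = 613.8 L
Loading dose depends on Vd (not clearance): it fills the distribution volume.
Concentration deficit ΔC = 0.21 − 0.079 = 0.1310 mg/L
LD = Vd × ΔC = 613.8 × 0.1310 = 80.41 mg

80.4 mg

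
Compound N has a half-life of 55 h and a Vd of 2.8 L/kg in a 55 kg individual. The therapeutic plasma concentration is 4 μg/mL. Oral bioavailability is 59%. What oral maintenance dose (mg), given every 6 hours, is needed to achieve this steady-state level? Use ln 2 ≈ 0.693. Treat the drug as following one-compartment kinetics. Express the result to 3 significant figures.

78.9 mg

Vd(total) = 55 kg × 2.8 L/kg = 154.0 L
CL = 0.693 × Vd / t½ = 0.693 × 154.0 / 55 = 1.940 L/h
D = CL × Css × τ / F = 1.940 × 4 × 6 / 0.59 = 78.92 mg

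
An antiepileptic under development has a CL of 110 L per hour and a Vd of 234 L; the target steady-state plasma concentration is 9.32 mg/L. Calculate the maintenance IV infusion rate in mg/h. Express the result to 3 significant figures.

R₀ = 110.0 × 9.32 = 1025 mg/h

1030 mg/h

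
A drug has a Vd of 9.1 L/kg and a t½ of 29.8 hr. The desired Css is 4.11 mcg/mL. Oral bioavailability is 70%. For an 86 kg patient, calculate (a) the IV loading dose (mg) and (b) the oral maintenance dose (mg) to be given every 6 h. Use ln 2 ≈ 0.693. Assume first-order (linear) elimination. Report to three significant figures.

Total Vd = 9.1 × 86 = 782.6 L
LD = Vd × C = 782.6 × 4.11 = 3216 mg
CL = 0.693 × Vd / t½ = 0.693 × 782.6 / 29.8 = 18.20 L/h
D = CL × Css × τ / F = 18.20 × 4.11 × 6 / 0.7 = 641.2 mg

(a) 3220 mg; (b) 641 mg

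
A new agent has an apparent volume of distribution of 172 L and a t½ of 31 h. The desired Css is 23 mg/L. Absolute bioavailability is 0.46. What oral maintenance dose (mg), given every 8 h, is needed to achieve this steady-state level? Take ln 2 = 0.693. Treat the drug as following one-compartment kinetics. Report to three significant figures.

CL = ln 2 · Vd / t½ = 0.693 × 172.0 / 31 = 3.845 L/h
D = CL × Css × τ / F = 3.845 × 23 × 8 / 0.46 = 1538 mg

1540 mg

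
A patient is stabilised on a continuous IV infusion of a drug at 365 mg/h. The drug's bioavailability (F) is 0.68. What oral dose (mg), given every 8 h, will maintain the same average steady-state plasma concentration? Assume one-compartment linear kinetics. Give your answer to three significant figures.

To maintain the same Css, the systemic dosing rate must be unchanged: F·D/τ = infusion rate.
D = rate × τ / F = 365 × 8 / 0.68 = 4294 mg

4290 mg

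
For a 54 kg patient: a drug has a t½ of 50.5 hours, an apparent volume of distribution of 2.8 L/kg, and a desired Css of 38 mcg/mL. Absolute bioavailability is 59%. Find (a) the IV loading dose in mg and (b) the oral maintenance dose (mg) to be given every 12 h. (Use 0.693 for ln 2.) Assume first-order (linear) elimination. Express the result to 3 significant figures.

(a) 5750 mg; (b) 1600 mg

Vd(total) = 54 kg × 2.8 L/kg = 151.2 L
LD = Vd × C = 151.2 × 38 = 5746 mg
CL = 0.693 × Vd / t½ = 0.693 × 151.2 / 50.5 = 2.075 L/h
D = CL × Css × τ / F = 2.075 × 38 × 12 / 0.59 = 1604 mg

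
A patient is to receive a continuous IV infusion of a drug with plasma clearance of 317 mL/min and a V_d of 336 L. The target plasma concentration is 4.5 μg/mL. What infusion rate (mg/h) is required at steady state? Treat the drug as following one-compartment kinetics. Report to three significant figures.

CL = 317 mL/min = 317 × 0.06 = 19.02 L/h
R₀ = 19.02 × 4.5 = 85.59 mg/h

85.6 mg/h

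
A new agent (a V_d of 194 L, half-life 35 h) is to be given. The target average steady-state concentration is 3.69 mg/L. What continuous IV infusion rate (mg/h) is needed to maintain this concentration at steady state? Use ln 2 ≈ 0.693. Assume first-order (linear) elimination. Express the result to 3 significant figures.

CL = 0.693 × Vd / t½ = 0.693 × 194.0 / 35 = 3.841 L/h
Infusion rate = CL × Css = 3.841 × 3.69 = 14.17 mg/h

14.2 mg/h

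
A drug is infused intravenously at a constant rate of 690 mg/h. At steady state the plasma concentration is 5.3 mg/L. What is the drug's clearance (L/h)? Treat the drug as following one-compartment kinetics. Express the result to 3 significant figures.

At steady state, infusion rate = CL × Css, so CL = rate / Css.
CL = 690 / 5.3 = 130.2 L/h

130 L/h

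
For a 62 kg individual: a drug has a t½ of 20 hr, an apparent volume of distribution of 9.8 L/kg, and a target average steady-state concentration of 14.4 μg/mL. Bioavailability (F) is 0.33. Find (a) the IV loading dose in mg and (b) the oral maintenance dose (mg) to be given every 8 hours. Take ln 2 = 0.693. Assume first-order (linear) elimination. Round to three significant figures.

Vd = 9.8 L/kg × 62 kg = 607.6 L
LD = Vd × C = 607.6 × 14.4 = 8749 mg
CL = 0.693 × Vd / t½ = 0.693 × 607.6 / 20 = 21.05 L/h
D = CL × Css × τ / F = 21.05 × 14.4 × 8 / 0.33 = 7348 mg

(a) 8750 mg; (b) 7350 mg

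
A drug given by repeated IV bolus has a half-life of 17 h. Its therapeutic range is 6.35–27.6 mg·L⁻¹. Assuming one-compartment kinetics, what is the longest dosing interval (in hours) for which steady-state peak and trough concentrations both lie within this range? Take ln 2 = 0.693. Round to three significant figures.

36.0 h

k = 0.693 / t½ = 0.693 / 17 = 0.04076 h⁻¹
Between IV bolus doses, concentration decays as C = C₀·e^(−kτ), so C_peak/C_trough = e^(kτ).
τ_max = ln(C_peak/C_trough) / k = ln(27.6/6.35) / 0.04076 = 1.469 / 0.04076 = 36.04 h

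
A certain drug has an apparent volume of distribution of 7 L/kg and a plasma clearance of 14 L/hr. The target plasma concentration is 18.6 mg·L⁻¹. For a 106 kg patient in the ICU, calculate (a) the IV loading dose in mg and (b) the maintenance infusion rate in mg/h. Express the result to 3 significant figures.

Vd(total) = 106 kg × 7 L/kg = 742.0 L
LD = Vd · C_target = 742.0 × 18.6 = 13800 mg
Maintenance infusion rate = CL × Css = 14.00 × 18.6 = 260.4 mg/h

(a) 13800 mg; (b) 260 mg/h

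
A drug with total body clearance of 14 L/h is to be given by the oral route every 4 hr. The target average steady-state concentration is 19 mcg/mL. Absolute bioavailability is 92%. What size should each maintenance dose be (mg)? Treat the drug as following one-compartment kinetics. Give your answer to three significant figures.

1160 mg

D = CL × Css × τ / F = 14.00 × 19 × 4 / 0.92 = 1157 mg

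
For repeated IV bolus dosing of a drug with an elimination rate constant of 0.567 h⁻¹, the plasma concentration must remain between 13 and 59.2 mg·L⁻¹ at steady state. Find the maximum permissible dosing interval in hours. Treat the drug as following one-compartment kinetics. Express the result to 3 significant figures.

Between IV bolus doses, concentration decays as C = C₀·e^(−kτ), so C_peak/C_trough = e^(kτ).
τ_max = ln(C_peak/C_trough) / k = ln(59.2/13) / 0.5670 = 1.516 / 0.5670 = 2.674 h

2.67 h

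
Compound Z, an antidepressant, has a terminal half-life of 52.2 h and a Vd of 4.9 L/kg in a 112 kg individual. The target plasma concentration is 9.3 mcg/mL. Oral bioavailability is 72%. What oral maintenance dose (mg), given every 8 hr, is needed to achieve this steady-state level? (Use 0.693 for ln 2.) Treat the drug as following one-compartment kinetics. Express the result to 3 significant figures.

753 mg

Vd = 4.9 L/kg × 112 kg = 548.8 L
CL = ln 2 · Vd / t½ = 0.693 × 548.8 / 52.2 = 7.286 L/h
D = CL × Css × τ / F = 7.286 × 9.3 × 8 / 0.72 = 752.9 mg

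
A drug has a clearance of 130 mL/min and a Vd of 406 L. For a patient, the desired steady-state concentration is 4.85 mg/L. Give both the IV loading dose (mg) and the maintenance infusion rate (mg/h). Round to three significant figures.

(a) 1970 mg; (b) 37.8 mg/h

Loading: fill Vd to C_target → 406.0 L × 4.85 mg/L = 1969 mg
CL = 130 mL/min = 130 × 0.06 = 7.800 L/h
Maintenance: replace elimination → rate = CL × Css = 7.800 × 4.85 = 37.83 mg/h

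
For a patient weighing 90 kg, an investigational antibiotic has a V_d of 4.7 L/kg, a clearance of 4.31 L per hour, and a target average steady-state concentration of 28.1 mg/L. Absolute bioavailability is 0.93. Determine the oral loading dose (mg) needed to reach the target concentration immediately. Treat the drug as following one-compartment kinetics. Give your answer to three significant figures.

Total Vd = 4.7 × 90 = 423.0 L
LD = Vd × C / F = 423.0 × 28.10 / 0.93 = 12780 mg

12800 mg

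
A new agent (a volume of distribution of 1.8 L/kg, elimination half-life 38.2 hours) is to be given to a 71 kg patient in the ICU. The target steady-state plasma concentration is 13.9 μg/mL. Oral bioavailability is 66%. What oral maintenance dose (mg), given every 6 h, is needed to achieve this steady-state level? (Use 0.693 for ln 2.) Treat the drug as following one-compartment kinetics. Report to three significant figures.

Total Vd = 1.8 × 71 = 127.8 L
CL = ln 2 · Vd / t½ = 0.693 × 127.8 / 38.2 = 2.318 L/h
D = CL × Css × τ / F = 2.318 × 13.9 × 6 / 0.66 = 292.9 mg

293 mg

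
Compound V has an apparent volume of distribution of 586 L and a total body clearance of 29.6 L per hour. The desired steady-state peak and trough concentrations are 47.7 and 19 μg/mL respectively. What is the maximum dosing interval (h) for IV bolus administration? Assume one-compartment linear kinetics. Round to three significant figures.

18.2 h

k = CL / Vd = 29.60 / 586.0 = 0.05051 h⁻¹
Between IV bolus doses, concentration decays as C = C₀·e^(−kτ), so C_peak/C_trough = e^(kτ).
τ_max = ln(C_peak/C_trough) / k = ln(47.7/19) / 0.05051 = 0.9205 / 0.05051 = 18.22 h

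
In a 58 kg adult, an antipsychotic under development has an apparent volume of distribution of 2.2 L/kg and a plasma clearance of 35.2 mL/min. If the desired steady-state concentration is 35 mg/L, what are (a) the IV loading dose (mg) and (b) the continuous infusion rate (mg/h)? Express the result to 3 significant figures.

Total Vd = 2.2 × 58 = 127.6 L
Loading: fill Vd to C_target → 127.6 L × 35 mg/L = 4466 mg
CL = 35.2 mL/min × 60/1000 = 2.112 L/h
Maintenance infusion rate = CL × Css = 2.112 × 35 = 73.92 mg/h

(a) 4470 mg; (b) 73.9 mg/h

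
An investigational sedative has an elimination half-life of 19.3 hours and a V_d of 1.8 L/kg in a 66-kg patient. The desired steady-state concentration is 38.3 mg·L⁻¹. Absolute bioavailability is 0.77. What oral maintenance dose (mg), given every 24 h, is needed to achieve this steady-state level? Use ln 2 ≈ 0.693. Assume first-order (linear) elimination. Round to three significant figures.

Vd = 1.8 L/kg × 66 kg = 118.8 L
k = 0.693/19.3 = 0.03591 h⁻¹, so CL = k·Vd = 0.03591 × 118.8 = 4.266 L/h
D = CL × Css × τ / F = 4.266 × 38.3 × 24 / 0.77 = 5093 mg

5090 mg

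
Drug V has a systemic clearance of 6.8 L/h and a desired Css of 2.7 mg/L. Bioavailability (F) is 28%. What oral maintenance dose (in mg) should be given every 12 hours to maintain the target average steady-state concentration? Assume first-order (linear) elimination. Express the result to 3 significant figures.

787 mg

At steady state, dose per interval replaces the amount cleared in that interval: F·D/τ = CL·Css.
D = CL × Css × τ / F = 6.800 × 2.7 × 12 / 0.28 = 786.9 mg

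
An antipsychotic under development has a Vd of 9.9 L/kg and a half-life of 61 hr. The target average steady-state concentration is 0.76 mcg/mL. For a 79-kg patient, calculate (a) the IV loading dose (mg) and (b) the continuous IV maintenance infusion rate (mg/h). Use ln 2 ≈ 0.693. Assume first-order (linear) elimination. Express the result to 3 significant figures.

Vd = 9.9 L/kg × 79 kg = 782.1 L
LD = Vd × C = 782.1 × 0.76 = 594.4 mg
CL = 0.693 × Vd / t½ = 0.693 × 782.1 / 61 = 8.885 L/h
Infusion rate = CL × Css = 8.885 × 0.76 = 6.753 mg/h

(a) 594 mg; (b) 6.75 mg/h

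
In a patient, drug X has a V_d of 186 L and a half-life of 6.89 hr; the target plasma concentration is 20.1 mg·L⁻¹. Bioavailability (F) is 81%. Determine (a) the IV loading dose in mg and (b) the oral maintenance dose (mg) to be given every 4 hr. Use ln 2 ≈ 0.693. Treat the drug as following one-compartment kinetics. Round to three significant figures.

(a) 3740 mg; (b) 1860 mg

LD = Vd × C = 186.0 × 20.1 = 3739 mg
CL = 0.693 × Vd / t½ = 0.693 × 186.0 / 6.89 = 18.71 L/h
D = CL × Css × τ / F = 18.71 × 20.1 × 4 / 0.81 = 1857 mg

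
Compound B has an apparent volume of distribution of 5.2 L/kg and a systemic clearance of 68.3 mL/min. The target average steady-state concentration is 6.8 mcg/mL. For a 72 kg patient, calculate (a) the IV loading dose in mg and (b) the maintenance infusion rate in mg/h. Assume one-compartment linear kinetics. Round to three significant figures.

Vd(total) = 72 kg × 5.2 L/kg = 374.4 L
Loading dose = Vd × C = 374.4 × 6.8 = 2546 mg
Convert clearance: 68.3 mL/min × 60 min/h ÷ 1000 mL/L = 4.098 L/h
Maintenance: replace elimination → rate = CL × Css = 4.098 × 6.8 = 27.87 mg/h

(a) 2550 mg; (b) 27.9 mg/h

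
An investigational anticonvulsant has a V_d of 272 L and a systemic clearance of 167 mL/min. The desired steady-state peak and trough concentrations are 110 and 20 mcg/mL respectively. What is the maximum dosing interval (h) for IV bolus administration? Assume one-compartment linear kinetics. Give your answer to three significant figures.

46.3 h

Convert clearance: 167 mL/min × 60 min/h ÷ 1000 mL/L = 10.02 L/h
k = CL / Vd = 10.02 / 272.0 = 0.03684 h⁻¹
Between IV bolus doses, concentration decays as C = C₀·e^(−kτ), so C_peak/C_trough = e^(kτ).
τ_max = ln(C_peak/C_trough) / k = ln(110/20) / 0.03684 = 1.705 / 0.03684 = 46.28 h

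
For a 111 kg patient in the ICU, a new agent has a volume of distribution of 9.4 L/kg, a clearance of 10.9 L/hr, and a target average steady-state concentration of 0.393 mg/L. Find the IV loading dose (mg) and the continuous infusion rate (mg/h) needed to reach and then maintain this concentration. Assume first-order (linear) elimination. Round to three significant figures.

Vd(total) = 111 kg × 9.4 L/kg = 1043 L
Loading dose = Vd × C = 1043 × 0.393 = 409.9 mg
Infusion rate = 10.90 L/h × 0.393 mg/L = 4.284 mg/h

(a) 410 mg; (b) 4.28 mg/h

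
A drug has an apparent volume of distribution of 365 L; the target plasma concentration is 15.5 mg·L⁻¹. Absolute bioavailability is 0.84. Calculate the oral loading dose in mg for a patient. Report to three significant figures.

6740 mg

LD = Vd × C / F = 365.0 × 15.50 / 0.84 = 6735 mg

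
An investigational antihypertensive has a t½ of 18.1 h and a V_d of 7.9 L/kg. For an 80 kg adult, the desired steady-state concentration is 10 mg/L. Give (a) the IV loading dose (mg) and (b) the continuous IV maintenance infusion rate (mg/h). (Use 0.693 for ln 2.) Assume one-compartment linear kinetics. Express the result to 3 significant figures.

(a) 6320 mg; (b) 242 mg/h

Vd(total) = 80 kg × 7.9 L/kg = 632.0 L
LD = Vd × C = 632.0 × 10 = 6320 mg
CL = 0.693 × Vd / t½ = 0.693 × 632.0 / 18.1 = 24.20 L/h
Infusion rate = CL × Css = 24.20 × 10 = 242.0 mg/h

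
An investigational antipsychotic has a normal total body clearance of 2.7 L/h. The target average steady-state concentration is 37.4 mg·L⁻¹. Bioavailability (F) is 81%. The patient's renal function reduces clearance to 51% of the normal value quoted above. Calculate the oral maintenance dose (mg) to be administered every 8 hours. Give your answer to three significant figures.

509 mg

Patient clearance = 0.51 × 2.700 = 1.377 L/h
At steady state, dose per interval replaces the amount cleared in that interval: F·D/τ = CL·Css.
D = CL × Css × τ / F = 1.377 × 37.4 × 8 / 0.81 = 508.6 mg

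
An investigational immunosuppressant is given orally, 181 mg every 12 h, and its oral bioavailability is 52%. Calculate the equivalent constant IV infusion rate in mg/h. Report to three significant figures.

7.84 mg/h

Equivalent systemic input: infusion rate = F·D/τ.
Rate = 0.52 × 181 / 12 = 7.843 mg/h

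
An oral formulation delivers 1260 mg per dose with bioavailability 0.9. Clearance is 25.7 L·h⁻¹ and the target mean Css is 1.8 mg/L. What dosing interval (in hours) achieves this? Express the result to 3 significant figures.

24.5 h

F·D/τ = CL·Css → τ = F·D / (CL·Css).
τ = 0.9 × 1260 / (25.7 × 1.8) = 24.51 h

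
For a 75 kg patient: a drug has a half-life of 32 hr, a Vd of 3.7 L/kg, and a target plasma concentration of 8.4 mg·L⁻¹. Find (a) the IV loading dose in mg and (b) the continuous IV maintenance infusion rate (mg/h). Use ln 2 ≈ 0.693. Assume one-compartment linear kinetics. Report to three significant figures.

(a) 2330 mg; (b) 50.5 mg/h

Vd(total) = 75 kg × 3.7 L/kg = 277.5 L
LD = Vd × C = 277.5 × 8.4 = 2331 mg
CL = 0.693 × Vd / t½ = 0.693 × 277.5 / 32 = 6.010 L/h
Infusion rate = CL × Css = 6.010 × 8.4 = 50.48 mg/h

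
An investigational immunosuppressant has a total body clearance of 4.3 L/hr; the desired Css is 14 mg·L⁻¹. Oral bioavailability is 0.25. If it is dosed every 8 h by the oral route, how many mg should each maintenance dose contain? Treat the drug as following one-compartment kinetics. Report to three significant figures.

1930 mg

D = CL × Css × τ / F = 4.300 × 14 × 8 / 0.25 = 1926 mg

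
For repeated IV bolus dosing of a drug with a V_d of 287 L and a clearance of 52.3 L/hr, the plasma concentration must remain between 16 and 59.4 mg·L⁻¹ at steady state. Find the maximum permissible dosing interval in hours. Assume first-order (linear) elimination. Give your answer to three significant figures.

7.20 h

k = CL / Vd = 52.30 / 287.0 = 0.1822 h⁻¹
Between IV bolus doses, concentration decays as C = C₀·e^(−kτ), so C_peak/C_trough = e^(kτ).
τ_max = ln(C_peak/C_trough) / k = ln(59.4/16) / 0.1822 = 1.312 / 0.1822 = 7.201 h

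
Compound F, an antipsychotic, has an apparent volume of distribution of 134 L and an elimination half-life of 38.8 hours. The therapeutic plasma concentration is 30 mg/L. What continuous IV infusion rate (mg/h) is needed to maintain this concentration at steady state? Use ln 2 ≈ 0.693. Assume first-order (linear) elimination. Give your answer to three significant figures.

CL = 0.693 × Vd / t½ = 0.693 × 134.0 / 38.8 = 2.393 L/h
Infusion rate = CL × Css = 2.393 × 30 = 71.79 mg/h

71.8 mg/h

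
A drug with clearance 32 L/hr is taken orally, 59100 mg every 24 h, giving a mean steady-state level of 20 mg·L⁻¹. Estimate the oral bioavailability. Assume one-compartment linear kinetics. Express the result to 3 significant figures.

F·D/τ = CL·Css at steady state → F = CL·Css·τ / D.
F = 32 × 20 × 24 / 59100 = 0.260

0.260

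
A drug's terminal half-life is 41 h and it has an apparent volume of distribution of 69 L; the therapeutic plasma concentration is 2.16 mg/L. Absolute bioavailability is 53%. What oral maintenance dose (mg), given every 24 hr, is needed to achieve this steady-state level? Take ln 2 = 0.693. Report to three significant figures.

114 mg

CL = ln 2 · Vd / t½ = 0.693 × 69.00 / 41 = 1.166 L/h
D = CL × Css × τ / F = 1.166 × 2.16 × 24 / 0.53 = 114.0 mg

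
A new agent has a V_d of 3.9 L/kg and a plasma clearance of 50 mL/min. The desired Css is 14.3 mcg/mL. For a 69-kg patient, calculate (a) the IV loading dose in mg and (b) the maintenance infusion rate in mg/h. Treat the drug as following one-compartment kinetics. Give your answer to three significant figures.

(a) 3850 mg; (b) 42.9 mg/h

Vd(total) = 69 kg × 3.9 L/kg = 269.1 L
Loading dose = Vd × C = 269.1 × 14.3 = 3848 mg
CL = 50 mL/min × 60/1000 = 3.000 L/h
Infusion rate = 3.000 L/h × 14.3 mg/L = 42.90 mg/h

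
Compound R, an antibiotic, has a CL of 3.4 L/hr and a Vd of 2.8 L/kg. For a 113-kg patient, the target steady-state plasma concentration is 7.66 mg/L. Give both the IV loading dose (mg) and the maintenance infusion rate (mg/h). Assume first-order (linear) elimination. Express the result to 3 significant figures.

(a) 2420 mg; (b) 26.0 mg/h

Vd = 2.8 L/kg × 113 kg = 316.4 L
LD = Vd · C_target = 316.4 × 7.66 = 2424 mg
Maintenance infusion rate = CL × Css = 3.400 × 7.66 = 26.04 mg/h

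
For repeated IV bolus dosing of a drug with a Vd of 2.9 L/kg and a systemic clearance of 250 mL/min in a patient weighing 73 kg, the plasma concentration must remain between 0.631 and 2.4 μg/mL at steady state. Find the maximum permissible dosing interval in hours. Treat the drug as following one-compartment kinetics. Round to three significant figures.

Vd(total) = 73 kg × 2.9 L/kg = 211.7 L
CL = 250 mL/min × 60/1000 = 15.00 L/h
k = CL / Vd = 15.00 / 211.7 = 0.07085 h⁻¹
Between IV bolus doses, concentration decays as C = C₀·e^(−kτ), so C_peak/C_trough = e^(kτ).
τ_max = ln(C_peak/C_trough) / k = ln(2.4/0.631) / 0.07085 = 1.336 / 0.07085 = 18.86 h

18.9 h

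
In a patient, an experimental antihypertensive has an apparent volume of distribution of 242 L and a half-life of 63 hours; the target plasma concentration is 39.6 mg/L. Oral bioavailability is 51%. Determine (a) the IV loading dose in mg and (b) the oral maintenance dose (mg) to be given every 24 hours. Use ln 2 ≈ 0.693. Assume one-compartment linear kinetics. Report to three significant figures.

LD = Vd × C = 242.0 × 39.6 = 9583 mg
CL = 0.693 × Vd / t½ = 0.693 × 242.0 / 63 = 2.662 L/h
D = CL × Css × τ / F = 2.662 × 39.6 × 24 / 0.51 = 4961 mg

(a) 9580 mg; (b) 4960 mg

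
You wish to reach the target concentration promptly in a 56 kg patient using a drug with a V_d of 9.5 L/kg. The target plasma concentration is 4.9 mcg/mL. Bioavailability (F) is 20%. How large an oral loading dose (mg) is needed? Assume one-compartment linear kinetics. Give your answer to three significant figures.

13000 mg

Vd = 9.5 L/kg × 56 kg = 532.0 L
LD = Vd × C / F = 532.0 × 4.900 / 0.2 = 13030 mg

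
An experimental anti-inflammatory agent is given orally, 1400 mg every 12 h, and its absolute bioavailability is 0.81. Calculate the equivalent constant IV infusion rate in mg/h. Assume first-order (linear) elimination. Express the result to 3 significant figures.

Equivalent systemic input: infusion rate = F·D/τ.
Rate = 0.81 × 1400 / 12 = 94.50 mg/h

94.5 mg/h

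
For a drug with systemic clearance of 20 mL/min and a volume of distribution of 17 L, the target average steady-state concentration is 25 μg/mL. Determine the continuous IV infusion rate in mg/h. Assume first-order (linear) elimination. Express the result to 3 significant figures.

CL = 20 mL/min = 20 × 0.06 = 1.200 L/h
At steady state, infusion rate equals elimination rate: rate in = CL × Css.
Infusion rate = CL · Css = 1.200 L/h × 25 mg/L = 30.00 mg/h

30.0 mg/h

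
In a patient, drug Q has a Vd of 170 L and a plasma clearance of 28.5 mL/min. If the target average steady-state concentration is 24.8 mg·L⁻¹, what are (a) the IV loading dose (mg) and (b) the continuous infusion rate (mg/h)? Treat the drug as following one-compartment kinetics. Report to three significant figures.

(a) 4220 mg; (b) 42.4 mg/h

Loading: fill Vd to C_target → 170.0 L × 24.8 mg/L = 4216 mg
Convert clearance: 28.5 mL/min × 60 min/h ÷ 1000 mL/L = 1.710 L/h
Maintenance: replace elimination → rate = CL × Css = 1.710 × 24.8 = 42.41 mg/h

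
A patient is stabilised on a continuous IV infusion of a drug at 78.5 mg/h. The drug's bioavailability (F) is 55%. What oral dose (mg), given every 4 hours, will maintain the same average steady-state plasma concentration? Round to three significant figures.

571 mg

To maintain the same Css, the systemic dosing rate must be unchanged: F·D/τ = infusion rate.
D = rate × τ / F = 78.5 × 4 / 0.55 = 570.9 mg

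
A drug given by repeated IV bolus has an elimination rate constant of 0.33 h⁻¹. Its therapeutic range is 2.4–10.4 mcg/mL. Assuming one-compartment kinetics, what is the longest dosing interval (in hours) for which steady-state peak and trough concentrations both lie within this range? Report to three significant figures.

4.44 h

Between IV bolus doses, concentration decays as C = C₀·e^(−kτ), so C_peak/C_trough = e^(kτ).
τ_max = ln(C_peak/C_trough) / k = ln(10.4/2.4) / 0.3300 = 1.466 / 0.3300 = 4.442 h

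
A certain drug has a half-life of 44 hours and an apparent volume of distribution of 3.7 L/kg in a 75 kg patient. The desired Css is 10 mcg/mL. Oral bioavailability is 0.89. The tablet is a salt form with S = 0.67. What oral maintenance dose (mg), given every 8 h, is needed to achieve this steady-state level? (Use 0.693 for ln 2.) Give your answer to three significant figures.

586 mg

Total Vd = 3.7 × 75 = 277.5 L
CL = 0.693 × Vd / t½ = 0.693 × 277.5 / 44 = 4.371 L/h
D = CL × Css × τ / F / S = 4.371 × 10 × 8 / 0.89 / 0.67 = 586.4 mg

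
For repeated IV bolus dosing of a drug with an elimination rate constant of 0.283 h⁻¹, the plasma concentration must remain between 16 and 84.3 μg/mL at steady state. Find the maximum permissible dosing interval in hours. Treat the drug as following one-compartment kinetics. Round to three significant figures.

5.87 h

Between IV bolus doses, concentration decays as C = C₀·e^(−kτ), so C_peak/C_trough = e^(kτ).
τ_max = ln(C_peak/C_trough) / k = ln(84.3/16) / 0.2830 = 1.662 / 0.2830 = 5.873 h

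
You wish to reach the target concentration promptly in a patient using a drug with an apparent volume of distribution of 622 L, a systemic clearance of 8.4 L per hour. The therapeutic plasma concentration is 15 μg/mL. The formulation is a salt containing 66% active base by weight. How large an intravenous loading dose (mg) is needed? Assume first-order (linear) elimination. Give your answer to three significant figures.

LD = Vd × C / S = 622.0 × 15.00 / 0.66 = 14140 mg

14100 mg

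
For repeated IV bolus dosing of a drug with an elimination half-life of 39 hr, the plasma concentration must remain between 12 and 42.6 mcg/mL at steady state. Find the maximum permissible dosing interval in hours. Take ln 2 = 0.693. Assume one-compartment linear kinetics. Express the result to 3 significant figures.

71.3 h

k = 0.693 / t½ = 0.693 / 39 = 0.01777 h⁻¹
Between IV bolus doses, concentration decays as C = C₀·e^(−kτ), so C_peak/C_trough = e^(kτ).
τ_max = ln(C_peak/C_trough) / k = ln(42.6/12) / 0.01777 = 1.267 / 0.01777 = 71.30 h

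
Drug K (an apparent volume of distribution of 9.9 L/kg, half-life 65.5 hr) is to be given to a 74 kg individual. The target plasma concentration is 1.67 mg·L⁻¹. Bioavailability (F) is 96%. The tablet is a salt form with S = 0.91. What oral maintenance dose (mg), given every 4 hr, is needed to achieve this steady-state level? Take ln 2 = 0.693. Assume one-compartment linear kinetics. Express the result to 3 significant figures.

59.3 mg

Vd = 9.9 L/kg × 74 kg = 732.6 L
CL = ln 2 · Vd / t½ = 0.693 × 732.6 / 65.5 = 7.751 L/h
D = CL × Css × τ / F / S = 7.751 × 1.67 × 4 / 0.96 / 0.91 = 59.27 mg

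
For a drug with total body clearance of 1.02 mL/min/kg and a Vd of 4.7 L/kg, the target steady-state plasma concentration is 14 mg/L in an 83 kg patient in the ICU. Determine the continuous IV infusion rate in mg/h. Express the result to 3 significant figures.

CL = 1.02 mL/min/kg × 83 kg = 84.66 mL/min = 84.66 × 60/1000 = 5.080 L/h
Infusion rate = CL · Css = 5.080 L/h × 14 mg/L = 71.12 mg/h

71.1 mg/h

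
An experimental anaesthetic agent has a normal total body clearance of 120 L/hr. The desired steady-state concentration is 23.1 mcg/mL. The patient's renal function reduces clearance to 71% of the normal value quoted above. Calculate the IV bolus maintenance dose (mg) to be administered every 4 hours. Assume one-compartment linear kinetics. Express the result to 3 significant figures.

7870 mg

Patient clearance = 0.71 × 120.0 = 85.20 L/h
D = CL × Css × τ = 85.20 × 23.1 × 4 = 7872 mg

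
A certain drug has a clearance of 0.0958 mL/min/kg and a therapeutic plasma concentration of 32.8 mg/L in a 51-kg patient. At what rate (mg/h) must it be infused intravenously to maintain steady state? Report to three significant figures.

9.62 mg/h

CL = 0.0958 mL/min/kg × 51 kg = 4.886 mL/min = 4.886 × 60/1000 = 0.2932 L/h
R₀ = 0.2932 × 32.8 = 9.617 mg/h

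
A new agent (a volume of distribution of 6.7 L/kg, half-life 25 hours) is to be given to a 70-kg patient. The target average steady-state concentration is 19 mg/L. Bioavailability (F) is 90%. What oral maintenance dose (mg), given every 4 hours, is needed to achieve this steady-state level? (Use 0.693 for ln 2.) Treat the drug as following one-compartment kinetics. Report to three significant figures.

Total Vd = 6.7 × 70 = 469.0 L
CL = ln 2 · Vd / t½ = 0.693 × 469.0 / 25 = 13.00 L/h
D = CL × Css × τ / F = 13.00 × 19 × 4 / 0.9 = 1098 mg

1100 mg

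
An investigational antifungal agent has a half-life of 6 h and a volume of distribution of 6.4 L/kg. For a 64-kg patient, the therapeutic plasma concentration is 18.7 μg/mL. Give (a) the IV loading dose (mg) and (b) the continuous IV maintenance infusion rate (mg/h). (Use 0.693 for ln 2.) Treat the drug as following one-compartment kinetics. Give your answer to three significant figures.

(a) 7660 mg; (b) 885 mg/h

Vd = 6.4 L/kg × 64 kg = 409.6 L
LD = Vd × C = 409.6 × 18.7 = 7660 mg
CL = 0.693 × Vd / t½ = 0.693 × 409.6 / 6 = 47.31 L/h
Infusion rate = CL × Css = 47.31 × 18.7 = 884.7 mg/h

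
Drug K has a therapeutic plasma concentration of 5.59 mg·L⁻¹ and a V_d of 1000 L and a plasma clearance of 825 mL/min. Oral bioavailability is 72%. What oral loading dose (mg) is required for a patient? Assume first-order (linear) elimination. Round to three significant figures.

7760 mg

LD = Vd × C / F = 1000 × 5.590 / 0.72 = 7764 mg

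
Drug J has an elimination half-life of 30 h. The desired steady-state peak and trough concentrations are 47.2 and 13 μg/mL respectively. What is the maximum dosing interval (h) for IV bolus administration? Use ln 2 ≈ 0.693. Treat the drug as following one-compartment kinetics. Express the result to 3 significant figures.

55.8 h

k = 0.693 / t½ = 0.693 / 30 = 0.02310 h⁻¹
Between IV bolus doses, concentration decays as C = C₀·e^(−kτ), so C_peak/C_trough = e^(kτ).
τ_max = ln(C_peak/C_trough) / k = ln(47.2/13) / 0.02310 = 1.289 / 0.02310 = 55.80 h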